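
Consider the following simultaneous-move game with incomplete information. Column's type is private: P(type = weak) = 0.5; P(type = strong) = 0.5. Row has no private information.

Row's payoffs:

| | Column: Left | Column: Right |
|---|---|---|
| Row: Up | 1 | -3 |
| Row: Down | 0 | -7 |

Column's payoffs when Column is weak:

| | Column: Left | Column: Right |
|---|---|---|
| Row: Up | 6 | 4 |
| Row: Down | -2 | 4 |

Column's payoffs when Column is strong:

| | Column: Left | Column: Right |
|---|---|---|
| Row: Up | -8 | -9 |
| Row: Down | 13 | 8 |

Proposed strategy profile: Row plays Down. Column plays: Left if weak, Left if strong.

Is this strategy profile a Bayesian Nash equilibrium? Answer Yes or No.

Row plays Down: E[Down] = 0.5·(0) + 0.5·(0) = 0; E[Up] = 1. Not best-responding. ✗
Column (type weak), facing Down: Left gives -2, Right gives 4. Proposed Left is not best — profitable deviation exists. ✗
Column (type strong), facing Down: Left gives 13, Right gives 8. Proposed Left is best. ✓

No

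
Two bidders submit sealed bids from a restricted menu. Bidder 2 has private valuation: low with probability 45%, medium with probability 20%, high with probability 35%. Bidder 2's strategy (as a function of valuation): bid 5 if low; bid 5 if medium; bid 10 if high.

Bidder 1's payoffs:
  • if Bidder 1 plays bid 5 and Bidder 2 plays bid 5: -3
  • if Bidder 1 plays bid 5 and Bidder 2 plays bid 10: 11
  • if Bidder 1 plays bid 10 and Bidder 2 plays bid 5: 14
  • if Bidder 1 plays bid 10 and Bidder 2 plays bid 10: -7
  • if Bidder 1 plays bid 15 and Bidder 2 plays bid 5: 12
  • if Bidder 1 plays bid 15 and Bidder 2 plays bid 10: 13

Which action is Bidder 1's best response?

E[bid 5] = 0.45·(-3) + 0.2·(-3) + 0.35·(11) = 1.9
E[bid 10] = 0.45·(14) + 0.2·(14) + 0.35·(-7) = 6.65
E[bid 15] = 0.45·(12) + 0.2·(12) + 0.35·(13) = 12.35
Best response: bid 15 (12.35 is the largest).

bid 15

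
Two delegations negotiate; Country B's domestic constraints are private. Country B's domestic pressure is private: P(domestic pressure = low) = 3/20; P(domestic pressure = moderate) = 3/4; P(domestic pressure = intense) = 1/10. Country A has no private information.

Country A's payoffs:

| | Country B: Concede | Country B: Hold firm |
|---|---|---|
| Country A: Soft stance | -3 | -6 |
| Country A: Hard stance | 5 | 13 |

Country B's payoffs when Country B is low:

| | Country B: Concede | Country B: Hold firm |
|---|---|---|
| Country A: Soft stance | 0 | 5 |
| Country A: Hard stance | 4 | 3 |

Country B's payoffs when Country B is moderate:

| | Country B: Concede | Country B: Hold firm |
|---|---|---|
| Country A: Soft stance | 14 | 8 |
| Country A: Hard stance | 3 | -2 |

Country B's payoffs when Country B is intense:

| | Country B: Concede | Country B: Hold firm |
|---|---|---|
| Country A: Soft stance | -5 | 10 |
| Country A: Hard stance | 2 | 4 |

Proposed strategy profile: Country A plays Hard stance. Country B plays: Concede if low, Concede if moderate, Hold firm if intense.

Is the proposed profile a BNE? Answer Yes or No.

Yes

Country A plays Hard stance: E[Hard stance] = 3/20·(5) + 3/4·(5) + 1/10·(13) = 29/5; E[Soft stance] = -33/10. Best-responding. ✓
Country B (domestic pressure low), facing Hard stance: Concede gives 4, Hold firm gives 3. Proposed Concede is best. ✓
Country B (domestic pressure moderate), facing Hard stance: Concede gives 3, Hold firm gives -2. Proposed Concede is best. ✓
Country B (domestic pressure intense), facing Hard stance: Concede gives 2, Hold firm gives 4. Proposed Hold firm is best. ✓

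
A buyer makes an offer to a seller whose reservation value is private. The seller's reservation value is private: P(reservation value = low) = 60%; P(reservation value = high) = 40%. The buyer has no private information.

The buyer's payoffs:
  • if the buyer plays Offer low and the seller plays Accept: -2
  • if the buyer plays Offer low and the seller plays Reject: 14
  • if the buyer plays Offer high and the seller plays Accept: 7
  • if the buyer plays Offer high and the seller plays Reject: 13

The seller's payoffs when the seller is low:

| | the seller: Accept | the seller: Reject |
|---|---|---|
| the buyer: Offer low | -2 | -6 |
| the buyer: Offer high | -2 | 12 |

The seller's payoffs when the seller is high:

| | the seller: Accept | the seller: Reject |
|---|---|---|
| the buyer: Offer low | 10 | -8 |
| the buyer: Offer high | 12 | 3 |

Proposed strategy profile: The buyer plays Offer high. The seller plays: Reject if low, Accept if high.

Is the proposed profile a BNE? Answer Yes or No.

Yes

A profile is a BNE iff every type of every player is best-responding given beliefs about the other side.
The buyer plays Offer high: E[Offer high] = 0.6·(13) + 0.4·(7) = 10.6; E[Offer low] = 7.6. Best-responding. ✓
The seller (reservation value low), facing Offer high: Accept gives -2, Reject gives 12. Proposed Reject is best. ✓
The seller (reservation value high), facing Offer high: Accept gives 12, Reject gives 3. Proposed Accept is best. ✓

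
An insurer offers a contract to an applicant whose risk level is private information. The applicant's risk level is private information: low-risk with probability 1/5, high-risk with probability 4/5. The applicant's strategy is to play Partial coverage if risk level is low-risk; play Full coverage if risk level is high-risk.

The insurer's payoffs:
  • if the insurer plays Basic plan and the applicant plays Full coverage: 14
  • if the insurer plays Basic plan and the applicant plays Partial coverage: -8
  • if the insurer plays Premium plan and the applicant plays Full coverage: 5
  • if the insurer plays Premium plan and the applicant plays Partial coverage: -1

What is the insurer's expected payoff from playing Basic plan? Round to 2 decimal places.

Take the expectation over the applicant's risk level, weighting each type's action by its prior probability.
E[Basic plan] = 1/5·(-8) + 4/5·14 = (-8/5) + 56/5 = 48/5

9.60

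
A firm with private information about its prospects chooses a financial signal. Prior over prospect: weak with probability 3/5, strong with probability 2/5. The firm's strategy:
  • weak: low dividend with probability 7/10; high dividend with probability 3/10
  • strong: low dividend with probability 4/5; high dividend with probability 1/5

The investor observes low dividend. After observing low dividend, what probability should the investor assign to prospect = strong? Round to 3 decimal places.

P(low dividend) = (3/5)·(7/10) + (2/5)·(4/5) = 37/50
P(strong | low dividend) = ((2/5)·(4/5)) / (37/50) = (8/25) / (37/50) = 16/37

0.432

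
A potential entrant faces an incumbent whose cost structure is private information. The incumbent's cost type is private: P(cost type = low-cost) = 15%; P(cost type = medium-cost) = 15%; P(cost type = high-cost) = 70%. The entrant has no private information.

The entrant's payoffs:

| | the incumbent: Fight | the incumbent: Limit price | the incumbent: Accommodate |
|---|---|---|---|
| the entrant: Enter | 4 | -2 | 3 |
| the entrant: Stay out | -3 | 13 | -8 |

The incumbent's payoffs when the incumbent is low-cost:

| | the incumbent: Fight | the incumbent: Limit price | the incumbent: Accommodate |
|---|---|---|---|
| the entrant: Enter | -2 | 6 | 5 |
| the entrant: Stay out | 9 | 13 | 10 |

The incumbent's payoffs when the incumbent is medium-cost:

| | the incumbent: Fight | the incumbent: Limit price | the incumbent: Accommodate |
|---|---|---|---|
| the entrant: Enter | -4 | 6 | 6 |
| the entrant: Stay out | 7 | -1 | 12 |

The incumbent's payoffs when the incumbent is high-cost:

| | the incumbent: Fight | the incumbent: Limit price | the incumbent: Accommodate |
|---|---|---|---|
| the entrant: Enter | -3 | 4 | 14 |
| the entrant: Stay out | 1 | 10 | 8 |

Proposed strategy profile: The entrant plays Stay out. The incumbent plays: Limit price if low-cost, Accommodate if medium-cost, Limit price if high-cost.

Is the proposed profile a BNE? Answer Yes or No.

Yes

The entrant plays Stay out: E[Stay out] = 0.15·(13) + 0.15·(-8) + 0.7·(13) = 9.85; E[Enter] = -1.25. Best-responding. ✓
The incumbent (cost type low-cost), facing Stay out: Fight gives 9, Limit price gives 13, Accommodate gives 10. Proposed Limit price is best. ✓
The incumbent (cost type medium-cost), facing Stay out: Fight gives 7, Limit price gives -1, Accommodate gives 12. Proposed Accommodate is best. ✓
The incumbent (cost type high-cost), facing Stay out: Fight gives 1, Limit price gives 10, Accommodate gives 8. Proposed Limit price is best. ✓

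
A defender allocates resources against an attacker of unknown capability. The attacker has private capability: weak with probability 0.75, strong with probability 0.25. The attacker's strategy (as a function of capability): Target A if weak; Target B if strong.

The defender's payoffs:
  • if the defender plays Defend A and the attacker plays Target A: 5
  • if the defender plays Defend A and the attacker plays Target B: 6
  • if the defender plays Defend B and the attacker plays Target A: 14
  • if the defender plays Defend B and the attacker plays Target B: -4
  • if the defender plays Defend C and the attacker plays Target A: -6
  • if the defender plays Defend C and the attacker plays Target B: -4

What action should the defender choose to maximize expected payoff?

E[Defend A] = 0.75·(5) + 0.25·(6) = 5.25
E[Defend B] = 0.75·(14) + 0.25·(-4) = 9.5
E[Defend C] = 0.75·(-6) + 0.25·(-4) = -5.5
Best response: Defend B (9.5 is the largest).

Defend B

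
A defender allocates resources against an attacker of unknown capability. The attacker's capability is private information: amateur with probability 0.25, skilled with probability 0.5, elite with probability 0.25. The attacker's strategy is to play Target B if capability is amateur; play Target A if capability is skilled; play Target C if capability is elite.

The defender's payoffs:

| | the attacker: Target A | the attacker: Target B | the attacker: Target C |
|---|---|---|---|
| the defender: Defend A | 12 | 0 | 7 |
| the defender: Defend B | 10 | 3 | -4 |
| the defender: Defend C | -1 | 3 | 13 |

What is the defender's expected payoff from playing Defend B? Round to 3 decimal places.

Take the expectation over the attacker's capability, weighting each type's action by its prior probability.
E[Defend B] = 0.25·3 + 0.5·10 + 0.25·(-4) = 0.75 + 5 + (-1) = 4.75

4.750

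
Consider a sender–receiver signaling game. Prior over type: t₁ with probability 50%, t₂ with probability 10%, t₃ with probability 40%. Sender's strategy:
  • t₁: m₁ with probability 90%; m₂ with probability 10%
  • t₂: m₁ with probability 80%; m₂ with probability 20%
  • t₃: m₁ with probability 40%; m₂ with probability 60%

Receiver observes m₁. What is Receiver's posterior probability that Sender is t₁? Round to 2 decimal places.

Apply Bayes' rule using the sender's strategy as the likelihood.
P(m₁) = 0.5·0.9 + 0.1·0.8 + 0.4·0.4 = 0.69
P(t₁ | m₁) = (0.5·0.9) / 0.69 = 0.45 / 0.69 = 0.652174

0.65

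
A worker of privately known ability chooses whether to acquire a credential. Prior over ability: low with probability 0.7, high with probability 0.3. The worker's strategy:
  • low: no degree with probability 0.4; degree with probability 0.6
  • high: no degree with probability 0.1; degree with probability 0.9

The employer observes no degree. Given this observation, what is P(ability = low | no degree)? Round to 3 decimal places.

P(no degree) = 0.7·0.4 + 0.3·0.1 = 0.31
P(low | no degree) = (0.7·0.4) / 0.31 = 0.28 / 0.31 = 0.903226

0.903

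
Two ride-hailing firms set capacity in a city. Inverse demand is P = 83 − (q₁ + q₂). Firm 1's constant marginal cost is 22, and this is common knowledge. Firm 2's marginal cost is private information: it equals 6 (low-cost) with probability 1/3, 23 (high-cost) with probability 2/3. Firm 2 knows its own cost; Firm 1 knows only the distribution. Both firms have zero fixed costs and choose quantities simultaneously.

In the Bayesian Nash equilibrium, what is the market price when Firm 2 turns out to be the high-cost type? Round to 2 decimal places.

Firm 2 with cost c maximizes (83 − (q₁+q₂) − c)·q₂, giving q₂(c) = (83 − c − q₁)/2.
E[c₂] = 1/3·6 + 2/3·23 = 17.3333
Firm 1's FOC against E[q₂] yields q₁ = (83 − 2·22 + E[c₂])/3 = (83 − 44 + 17.3333)/3 = 18.7778.
q₂(high-cost) = 20.6111, so P = 83 − (18.7778 + 20.6111) = 43.6111.

43.61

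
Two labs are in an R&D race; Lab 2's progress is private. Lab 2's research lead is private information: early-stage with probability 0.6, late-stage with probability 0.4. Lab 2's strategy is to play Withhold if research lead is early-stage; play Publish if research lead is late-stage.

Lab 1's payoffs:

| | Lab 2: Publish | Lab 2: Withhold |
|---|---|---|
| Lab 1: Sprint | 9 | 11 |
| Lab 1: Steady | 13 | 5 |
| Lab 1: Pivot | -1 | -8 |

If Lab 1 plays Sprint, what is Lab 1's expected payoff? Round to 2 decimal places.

Take the expectation over Lab 2's research lead, weighting each type's action by its prior probability.
E[Sprint] = 0.6·11 + 0.4·9 = 6.6 + 3.6 = 10.2

10.20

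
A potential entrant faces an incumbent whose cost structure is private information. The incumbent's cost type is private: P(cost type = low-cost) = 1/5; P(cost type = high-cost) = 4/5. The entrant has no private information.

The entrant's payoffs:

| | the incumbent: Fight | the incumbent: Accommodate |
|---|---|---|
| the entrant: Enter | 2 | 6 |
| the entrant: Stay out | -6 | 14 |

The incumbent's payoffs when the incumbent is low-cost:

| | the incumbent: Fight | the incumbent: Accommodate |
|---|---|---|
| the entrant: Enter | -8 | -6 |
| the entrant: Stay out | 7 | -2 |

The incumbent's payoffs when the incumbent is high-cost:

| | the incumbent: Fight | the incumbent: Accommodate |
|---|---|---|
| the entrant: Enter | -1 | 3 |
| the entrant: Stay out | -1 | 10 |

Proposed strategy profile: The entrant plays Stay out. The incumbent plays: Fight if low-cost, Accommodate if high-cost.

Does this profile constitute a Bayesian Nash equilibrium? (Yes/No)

Yes

The entrant plays Stay out: E[Stay out] = 1/5·(-6) + 4/5·(14) = 10; E[Enter] = 26/5. Best-responding. ✓
The incumbent (cost type low-cost), facing Stay out: Fight gives 7, Accommodate gives -2. Proposed Fight is best. ✓
The incumbent (cost type high-cost), facing Stay out: Fight gives -1, Accommodate gives 10. Proposed Accommodate is best. ✓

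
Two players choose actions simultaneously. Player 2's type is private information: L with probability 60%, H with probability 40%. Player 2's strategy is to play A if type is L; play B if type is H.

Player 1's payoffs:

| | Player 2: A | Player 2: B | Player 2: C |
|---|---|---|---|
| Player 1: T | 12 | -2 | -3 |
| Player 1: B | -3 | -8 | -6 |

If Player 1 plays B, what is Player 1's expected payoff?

E[B] = 0.6·(-3) + 0.4·(-8) = (-1.8) + (-3.2) = -5

-5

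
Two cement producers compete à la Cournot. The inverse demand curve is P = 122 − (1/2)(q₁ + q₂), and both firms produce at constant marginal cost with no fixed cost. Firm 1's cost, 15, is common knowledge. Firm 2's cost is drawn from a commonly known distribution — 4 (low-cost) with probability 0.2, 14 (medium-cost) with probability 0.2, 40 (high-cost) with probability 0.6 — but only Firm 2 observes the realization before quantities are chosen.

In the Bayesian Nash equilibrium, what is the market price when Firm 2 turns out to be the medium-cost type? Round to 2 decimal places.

48.07

Type-c best response for Firm 2: q₂(c) = (122 − c) − q₁/2.
Firm 1 maximizes expected profit; its first-order condition is 122 − q₁ − (1/2)E[q₂] − 15 = 0.
Substituting E[q₂] and solving: E[c₂] = 27.6, so q₁ = (122 − 2·15 + 27.6)/(3/2) = 79.7333.
q₂(medium-cost) = 68.1333, so P = 122 − (1/2)·(79.7333 + 68.1333) = 48.0667.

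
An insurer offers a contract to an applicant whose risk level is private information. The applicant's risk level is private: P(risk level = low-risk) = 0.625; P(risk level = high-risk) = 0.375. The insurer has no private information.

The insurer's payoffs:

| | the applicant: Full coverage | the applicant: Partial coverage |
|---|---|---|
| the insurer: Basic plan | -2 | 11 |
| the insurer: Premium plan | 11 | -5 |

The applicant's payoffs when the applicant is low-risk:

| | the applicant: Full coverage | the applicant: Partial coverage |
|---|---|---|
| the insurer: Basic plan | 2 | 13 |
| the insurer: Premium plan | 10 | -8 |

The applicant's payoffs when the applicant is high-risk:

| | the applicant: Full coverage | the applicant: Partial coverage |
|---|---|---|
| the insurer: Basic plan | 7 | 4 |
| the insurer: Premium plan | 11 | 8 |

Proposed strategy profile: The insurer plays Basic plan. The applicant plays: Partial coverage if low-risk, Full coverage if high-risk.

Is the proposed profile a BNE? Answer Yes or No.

Yes

A profile is a BNE iff every type of every player is best-responding given beliefs about the other side.
The insurer plays Basic plan: E[Basic plan] = 0.625·(11) + 0.375·(-2) = 6.125; E[Premium plan] = 1. Best-responding. ✓
The applicant (risk level low-risk), facing Basic plan: Full coverage gives 2, Partial coverage gives 13. Proposed Partial coverage is best. ✓
The applicant (risk level high-risk), facing Basic plan: Full coverage gives 7, Partial coverage gives 4. Proposed Full coverage is best. ✓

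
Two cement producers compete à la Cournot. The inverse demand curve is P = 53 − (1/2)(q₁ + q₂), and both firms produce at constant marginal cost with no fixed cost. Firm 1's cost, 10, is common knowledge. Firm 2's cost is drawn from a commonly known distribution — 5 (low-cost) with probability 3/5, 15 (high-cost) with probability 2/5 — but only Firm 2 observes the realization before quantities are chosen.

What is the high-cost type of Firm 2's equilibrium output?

Firm 2 with cost c maximizes (53 − (1/2)(q₁+q₂) − c)·q₂, giving q₂(c) = (53 − c − (1/2)q₁).
E[c₂] = 3/5·5 + 2/5·15 = 9
Firm 1's FOC against E[q₂] yields q₁ = (53 − 2·10 + E[c₂])/(3/2) = (53 − 20 + 9)/(3/2) = 28.
q₂(high-cost) = (53 − 15 − (1/2)·28) = 24.

24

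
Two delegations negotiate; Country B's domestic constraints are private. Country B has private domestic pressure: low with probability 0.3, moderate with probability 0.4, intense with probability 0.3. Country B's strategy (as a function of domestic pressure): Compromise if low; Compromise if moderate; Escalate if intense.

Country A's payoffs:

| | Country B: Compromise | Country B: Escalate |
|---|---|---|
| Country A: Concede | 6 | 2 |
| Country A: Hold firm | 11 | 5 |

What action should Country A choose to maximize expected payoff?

Hold firm

Compute Country A's expected payoff for each action, taking the expectation over Country B's type.
E[Concede] = 0.3·(6) + 0.4·(6) + 0.3·(2) = 4.8
E[Hold firm] = 0.3·(11) + 0.4·(11) + 0.3·(5) = 9.2
Best response: Hold firm (9.2 is the largest).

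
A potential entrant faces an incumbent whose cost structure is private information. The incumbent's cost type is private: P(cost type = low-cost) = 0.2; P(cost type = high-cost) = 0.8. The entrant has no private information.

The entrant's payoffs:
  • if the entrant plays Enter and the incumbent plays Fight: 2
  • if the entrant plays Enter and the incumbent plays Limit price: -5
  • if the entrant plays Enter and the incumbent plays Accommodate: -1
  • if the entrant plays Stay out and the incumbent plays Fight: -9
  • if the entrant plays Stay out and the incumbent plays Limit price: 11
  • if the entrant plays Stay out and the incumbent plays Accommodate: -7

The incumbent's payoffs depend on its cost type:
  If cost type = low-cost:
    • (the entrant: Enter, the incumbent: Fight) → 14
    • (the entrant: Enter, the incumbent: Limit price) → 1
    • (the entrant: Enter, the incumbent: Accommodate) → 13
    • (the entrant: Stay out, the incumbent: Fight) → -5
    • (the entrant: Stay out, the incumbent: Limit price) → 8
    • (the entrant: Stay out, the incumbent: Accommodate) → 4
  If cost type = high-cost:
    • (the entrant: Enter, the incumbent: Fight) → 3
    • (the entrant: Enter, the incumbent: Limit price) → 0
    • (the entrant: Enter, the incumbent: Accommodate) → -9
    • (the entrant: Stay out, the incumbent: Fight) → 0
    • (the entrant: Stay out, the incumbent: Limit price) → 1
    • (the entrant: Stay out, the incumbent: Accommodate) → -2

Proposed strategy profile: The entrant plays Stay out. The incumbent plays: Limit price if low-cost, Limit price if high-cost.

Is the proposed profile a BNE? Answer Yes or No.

Yes

The entrant plays Stay out: E[Stay out] = 0.2·(11) + 0.8·(11) = 11; E[Enter] = -5. Best-responding. ✓
The incumbent (cost type low-cost), facing Stay out: Fight gives -5, Limit price gives 8, Accommodate gives 4. Proposed Limit price is best. ✓
The incumbent (cost type high-cost), facing Stay out: Fight gives 0, Limit price gives 1, Accommodate gives -2. Proposed Limit price is best. ✓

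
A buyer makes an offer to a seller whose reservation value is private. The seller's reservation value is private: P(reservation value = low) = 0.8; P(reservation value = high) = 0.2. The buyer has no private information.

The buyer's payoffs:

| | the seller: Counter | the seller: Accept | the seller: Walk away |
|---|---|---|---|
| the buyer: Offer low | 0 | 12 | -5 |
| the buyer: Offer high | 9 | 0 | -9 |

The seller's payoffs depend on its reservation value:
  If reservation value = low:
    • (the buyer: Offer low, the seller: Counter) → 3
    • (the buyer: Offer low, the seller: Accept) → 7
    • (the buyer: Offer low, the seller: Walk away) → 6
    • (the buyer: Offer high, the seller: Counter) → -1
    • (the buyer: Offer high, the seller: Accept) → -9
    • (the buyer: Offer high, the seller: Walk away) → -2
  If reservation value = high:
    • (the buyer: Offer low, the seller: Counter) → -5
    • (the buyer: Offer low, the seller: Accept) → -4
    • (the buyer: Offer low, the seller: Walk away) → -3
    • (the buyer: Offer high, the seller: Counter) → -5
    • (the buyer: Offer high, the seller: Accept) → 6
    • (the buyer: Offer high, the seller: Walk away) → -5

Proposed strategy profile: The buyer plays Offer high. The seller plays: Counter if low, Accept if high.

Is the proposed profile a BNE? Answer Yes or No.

The buyer plays Offer high: E[Offer high] = 0.8·(9) + 0.2·(0) = 7.2; E[Offer low] = 2.4. Best-responding. ✓
The seller (reservation value low), facing Offer high: Counter gives -1, Accept gives -9, Walk away gives -2. Proposed Counter is best. ✓
The seller (reservation value high), facing Offer high: Counter gives -5, Accept gives 6, Walk away gives -5. Proposed Accept is best. ✓

Yes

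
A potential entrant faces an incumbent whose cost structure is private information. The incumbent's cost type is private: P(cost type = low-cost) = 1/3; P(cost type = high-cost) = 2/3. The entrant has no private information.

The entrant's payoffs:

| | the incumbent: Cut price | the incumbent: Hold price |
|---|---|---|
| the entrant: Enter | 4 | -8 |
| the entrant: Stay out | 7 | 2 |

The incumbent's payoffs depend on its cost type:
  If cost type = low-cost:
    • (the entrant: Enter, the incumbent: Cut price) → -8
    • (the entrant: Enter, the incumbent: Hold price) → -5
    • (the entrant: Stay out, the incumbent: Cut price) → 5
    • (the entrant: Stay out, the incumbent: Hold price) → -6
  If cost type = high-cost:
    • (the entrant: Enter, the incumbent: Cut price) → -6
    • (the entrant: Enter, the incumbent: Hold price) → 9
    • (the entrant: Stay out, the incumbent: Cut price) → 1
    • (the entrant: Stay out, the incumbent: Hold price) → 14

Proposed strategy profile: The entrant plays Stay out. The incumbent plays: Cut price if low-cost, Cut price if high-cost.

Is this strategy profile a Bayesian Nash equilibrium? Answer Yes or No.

No

The entrant plays Stay out: E[Stay out] = 1/3·(7) + 2/3·(7) = 7; E[Enter] = 4. Best-responding. ✓
The incumbent (cost type low-cost), facing Stay out: Cut price gives 5, Hold price gives -6. Proposed Cut price is best. ✓
The incumbent (cost type high-cost), facing Stay out: Cut price gives 1, Hold price gives 14. Proposed Cut price is not best — profitable deviation exists. ✗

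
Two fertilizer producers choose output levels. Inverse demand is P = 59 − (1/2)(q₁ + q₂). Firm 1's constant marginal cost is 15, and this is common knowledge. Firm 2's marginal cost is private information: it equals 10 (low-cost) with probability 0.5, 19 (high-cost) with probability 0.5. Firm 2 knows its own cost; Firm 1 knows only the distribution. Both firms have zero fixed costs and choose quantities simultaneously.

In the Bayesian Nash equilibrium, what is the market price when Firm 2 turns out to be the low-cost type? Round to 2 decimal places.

27.25

Type-c best response for Firm 2: q₂(c) = (59 − c) − q₁/2.
Firm 1 maximizes expected profit; its first-order condition is 59 − q₁ − (1/2)E[q₂] − 15 = 0.
Substituting E[q₂] and solving: E[c₂] = 14.5, so q₁ = (59 − 2·15 + 14.5)/(3/2) = 29.
q₂(low-cost) = 34.5, so P = 59 − (1/2)·(29 + 34.5) = 27.25.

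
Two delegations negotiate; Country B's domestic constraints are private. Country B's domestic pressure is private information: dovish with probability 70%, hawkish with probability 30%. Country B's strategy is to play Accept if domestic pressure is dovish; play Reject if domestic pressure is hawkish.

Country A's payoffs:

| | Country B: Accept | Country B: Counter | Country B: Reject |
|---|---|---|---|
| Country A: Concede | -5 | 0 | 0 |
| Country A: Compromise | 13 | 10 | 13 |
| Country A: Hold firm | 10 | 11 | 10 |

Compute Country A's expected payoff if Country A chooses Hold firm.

10

E[Hold firm] = 0.7·10 + 0.3·10 = 7 + 3 = 10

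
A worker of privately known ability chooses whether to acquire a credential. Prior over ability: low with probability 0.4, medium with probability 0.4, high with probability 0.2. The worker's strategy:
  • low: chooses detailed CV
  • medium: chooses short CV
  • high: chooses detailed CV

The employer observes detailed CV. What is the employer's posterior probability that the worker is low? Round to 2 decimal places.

0.67

Apply Bayes' rule using the sender's strategy as the likelihood.
P(detailed CV) = 0.4·1 + 0.4·0 + 0.2·1 = 0.6
P(low | detailed CV) = (0.4·1) / 0.6 = 0.4 / 0.6 = 0.666667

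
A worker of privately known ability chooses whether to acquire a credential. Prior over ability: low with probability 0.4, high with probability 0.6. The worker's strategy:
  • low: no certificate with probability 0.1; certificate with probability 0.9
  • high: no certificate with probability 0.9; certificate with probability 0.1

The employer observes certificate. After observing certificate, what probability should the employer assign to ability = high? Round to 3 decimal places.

0.143

P(certificate) = 0.4·0.9 + 0.6·0.1 = 0.42
P(high | certificate) = (0.6·0.1) / 0.42 = 0.06 / 0.42 = 0.142857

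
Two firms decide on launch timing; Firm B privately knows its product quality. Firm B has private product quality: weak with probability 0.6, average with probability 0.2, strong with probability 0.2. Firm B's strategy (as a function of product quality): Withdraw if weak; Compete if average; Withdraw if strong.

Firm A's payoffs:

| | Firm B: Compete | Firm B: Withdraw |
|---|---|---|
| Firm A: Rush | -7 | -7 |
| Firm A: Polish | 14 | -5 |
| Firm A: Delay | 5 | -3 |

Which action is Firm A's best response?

Polish

E[Rush] = 0.6·(-7) + 0.2·(-7) + 0.2·(-7) = -7
E[Polish] = 0.6·(-5) + 0.2·(14) + 0.2·(-5) = -1.2
E[Delay] = 0.6·(-3) + 0.2·(5) + 0.2·(-3) = -1.4
Best response: Polish (-1.2 is the largest).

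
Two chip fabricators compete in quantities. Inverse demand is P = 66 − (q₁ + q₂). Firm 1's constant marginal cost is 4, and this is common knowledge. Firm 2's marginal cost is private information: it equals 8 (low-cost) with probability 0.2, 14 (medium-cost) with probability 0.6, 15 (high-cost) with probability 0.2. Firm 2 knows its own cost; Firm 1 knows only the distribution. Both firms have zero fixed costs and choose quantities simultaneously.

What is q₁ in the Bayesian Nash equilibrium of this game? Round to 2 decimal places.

23.67

Type-c best response for Firm 2: q₂(c) = (66 − c)/2 − q₁/2.
Firm 1 maximizes expected profit; its first-order condition is 66 − 2q₁ − E[q₂] − 4 = 0.
Substituting E[q₂] and solving: E[c₂] = 13, so q₁ = (66 − 2·4 + 13)/3 = 23.6667.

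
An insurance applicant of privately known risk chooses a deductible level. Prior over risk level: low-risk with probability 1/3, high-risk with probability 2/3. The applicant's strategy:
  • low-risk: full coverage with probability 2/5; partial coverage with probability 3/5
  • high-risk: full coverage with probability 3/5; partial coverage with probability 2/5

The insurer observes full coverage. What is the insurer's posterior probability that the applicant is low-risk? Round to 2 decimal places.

0.25

P(full coverage) = (1/3)·(2/5) + (2/3)·(3/5) = 8/15
P(low-risk | full coverage) = ((1/3)·(2/5)) / (8/15) = (2/15) / (8/15) = 1/4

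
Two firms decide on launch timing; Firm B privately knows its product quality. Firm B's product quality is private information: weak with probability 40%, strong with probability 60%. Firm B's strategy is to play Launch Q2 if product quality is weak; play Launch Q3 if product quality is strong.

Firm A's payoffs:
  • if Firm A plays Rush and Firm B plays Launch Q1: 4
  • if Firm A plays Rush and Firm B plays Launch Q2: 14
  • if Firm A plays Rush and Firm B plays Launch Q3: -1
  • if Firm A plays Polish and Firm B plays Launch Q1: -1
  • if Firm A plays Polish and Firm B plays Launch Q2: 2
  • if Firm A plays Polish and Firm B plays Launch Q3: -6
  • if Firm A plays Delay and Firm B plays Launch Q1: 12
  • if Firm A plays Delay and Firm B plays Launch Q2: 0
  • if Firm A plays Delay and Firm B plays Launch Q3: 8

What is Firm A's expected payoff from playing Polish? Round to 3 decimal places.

E[Polish] = 0.4·2 + 0.6·(-6) = 0.8 + (-3.6) = -2.8

-2.800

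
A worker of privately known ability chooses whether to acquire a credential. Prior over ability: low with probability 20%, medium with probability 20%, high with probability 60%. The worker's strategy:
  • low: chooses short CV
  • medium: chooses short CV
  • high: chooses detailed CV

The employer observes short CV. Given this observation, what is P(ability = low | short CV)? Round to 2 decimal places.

P(short CV) = 0.2·1 + 0.2·1 + 0.6·0 = 0.4
P(low | short CV) = (0.2·1) / 0.4 = 0.2 / 0.4 = 0.5

0.50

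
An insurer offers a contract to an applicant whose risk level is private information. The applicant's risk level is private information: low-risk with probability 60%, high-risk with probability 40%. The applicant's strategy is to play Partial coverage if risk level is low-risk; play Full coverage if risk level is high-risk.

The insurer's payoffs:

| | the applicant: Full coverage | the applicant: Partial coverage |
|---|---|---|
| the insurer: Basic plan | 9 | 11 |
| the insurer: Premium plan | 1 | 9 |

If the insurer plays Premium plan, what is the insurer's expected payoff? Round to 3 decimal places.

Take the expectation over the applicant's risk level, weighting each type's action by its prior probability.
E[Premium plan] = 0.6·9 + 0.4·1 = 5.4 + 0.4 = 5.8

5.800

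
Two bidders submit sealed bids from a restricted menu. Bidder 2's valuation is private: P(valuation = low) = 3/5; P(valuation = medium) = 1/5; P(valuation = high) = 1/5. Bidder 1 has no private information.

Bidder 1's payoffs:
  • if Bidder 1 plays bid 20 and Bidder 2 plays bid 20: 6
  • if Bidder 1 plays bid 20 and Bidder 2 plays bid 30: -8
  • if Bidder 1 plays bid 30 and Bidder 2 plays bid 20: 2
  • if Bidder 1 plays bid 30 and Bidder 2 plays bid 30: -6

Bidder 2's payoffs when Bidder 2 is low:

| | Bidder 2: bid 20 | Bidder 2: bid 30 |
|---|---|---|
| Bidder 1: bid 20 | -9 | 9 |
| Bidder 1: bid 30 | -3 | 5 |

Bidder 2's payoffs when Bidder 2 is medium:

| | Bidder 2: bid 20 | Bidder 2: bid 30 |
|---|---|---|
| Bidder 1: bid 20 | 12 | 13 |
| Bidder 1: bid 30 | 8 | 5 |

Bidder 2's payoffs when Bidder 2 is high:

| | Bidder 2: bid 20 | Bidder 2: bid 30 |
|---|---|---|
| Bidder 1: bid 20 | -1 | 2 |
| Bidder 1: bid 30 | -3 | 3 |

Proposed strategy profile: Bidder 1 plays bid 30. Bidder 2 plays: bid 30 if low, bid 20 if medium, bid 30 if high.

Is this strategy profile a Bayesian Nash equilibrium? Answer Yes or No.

A profile is a BNE iff every type of every player is best-responding given beliefs about the other side.
Bidder 1 plays bid 30: E[bid 30] = 3/5·(-6) + 1/5·(2) + 1/5·(-6) = -22/5; E[bid 20] = -26/5. Best-responding. ✓
Bidder 2 (valuation low), facing bid 30: bid 20 gives -3, bid 30 gives 5. Proposed bid 30 is best. ✓
Bidder 2 (valuation medium), facing bid 30: bid 20 gives 8, bid 30 gives 5. Proposed bid 20 is best. ✓
Bidder 2 (valuation high), facing bid 30: bid 20 gives -3, bid 30 gives 3. Proposed bid 30 is best. ✓

Yes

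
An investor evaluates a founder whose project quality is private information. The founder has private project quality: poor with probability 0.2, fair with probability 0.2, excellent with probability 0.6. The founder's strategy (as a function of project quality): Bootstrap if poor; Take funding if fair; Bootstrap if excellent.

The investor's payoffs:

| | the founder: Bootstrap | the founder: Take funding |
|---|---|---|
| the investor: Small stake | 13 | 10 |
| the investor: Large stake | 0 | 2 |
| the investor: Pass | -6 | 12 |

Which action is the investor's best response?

Small stake

E[Small stake] = 0.2·(13) + 0.2·(10) + 0.6·(13) = 12.4
E[Large stake] = 0.2·(0) + 0.2·(2) + 0.6·(0) = 0.4
E[Pass] = 0.2·(-6) + 0.2·(12) + 0.6·(-6) = -2.4
Best response: Small stake (12.4 is the largest).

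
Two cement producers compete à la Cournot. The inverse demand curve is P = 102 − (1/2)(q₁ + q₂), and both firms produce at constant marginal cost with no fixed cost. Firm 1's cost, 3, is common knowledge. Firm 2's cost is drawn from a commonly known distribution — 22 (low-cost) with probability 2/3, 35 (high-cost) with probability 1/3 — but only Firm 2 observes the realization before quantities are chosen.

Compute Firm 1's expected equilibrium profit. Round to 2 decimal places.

Each type of Firm 2 best-responds to q₁; Firm 1 best-responds to the expected q₂ over Firm 2's types.
Firm 2 with cost c maximizes (102 − (1/2)(q₁+q₂) − c)·q₂, giving q₂(c) = (102 − c − (1/2)q₁).
E[c₂] = 2/3·22 + 1/3·35 = 26.3333
Firm 1's FOC against E[q₂] yields q₁ = (102 − 2·3 + E[c₂])/(3/2) = (102 − 6 + 26.3333)/(3/2) = 81.5556.
E[P] = 102 − (1/2)·(q₁ + E[q₂]) = 43.7778; Firm 1's expected profit = (E[P] − 3)·q₁ = (43.7778 − 3)·81.5556 = 3325.65.

3325.65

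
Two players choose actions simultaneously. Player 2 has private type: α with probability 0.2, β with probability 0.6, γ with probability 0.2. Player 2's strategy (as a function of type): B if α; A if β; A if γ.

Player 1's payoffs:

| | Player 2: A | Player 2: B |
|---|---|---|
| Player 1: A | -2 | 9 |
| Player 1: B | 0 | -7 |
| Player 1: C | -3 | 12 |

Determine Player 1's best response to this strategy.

E[A] = 0.2·(9) + 0.6·(-2) + 0.2·(-2) = 0.2
E[B] = 0.2·(-7) + 0.6·(0) + 0.2·(0) = -1.4
E[C] = 0.2·(12) + 0.6·(-3) + 0.2·(-3) = 0
Best response: A (0.2 is the largest).

A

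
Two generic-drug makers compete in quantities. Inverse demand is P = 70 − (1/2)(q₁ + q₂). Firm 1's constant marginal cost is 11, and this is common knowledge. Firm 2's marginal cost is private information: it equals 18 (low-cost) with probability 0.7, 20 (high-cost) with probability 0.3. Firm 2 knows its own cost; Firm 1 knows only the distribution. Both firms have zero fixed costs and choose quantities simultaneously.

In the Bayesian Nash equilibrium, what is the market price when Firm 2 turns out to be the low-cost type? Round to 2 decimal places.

32.90

Firm 2 with cost c maximizes (70 − (1/2)(q₁+q₂) − c)·q₂, giving q₂(c) = (70 − c − (1/2)q₁).
E[c₂] = 0.7·18 + 0.3·20 = 18.6
Firm 1's FOC against E[q₂] yields q₁ = (70 − 2·11 + E[c₂])/(3/2) = (70 − 22 + 18.6)/(3/2) = 44.4.
q₂(low-cost) = 29.8, so P = 70 − (1/2)·(44.4 + 29.8) = 32.9.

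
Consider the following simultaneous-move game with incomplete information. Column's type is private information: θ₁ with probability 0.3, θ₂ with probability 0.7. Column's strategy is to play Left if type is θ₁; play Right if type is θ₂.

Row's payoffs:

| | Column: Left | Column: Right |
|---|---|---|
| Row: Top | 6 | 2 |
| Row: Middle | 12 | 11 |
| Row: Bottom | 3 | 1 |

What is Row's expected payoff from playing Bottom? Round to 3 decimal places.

1.600

E[Bottom] = 0.3·3 + 0.7·1 = 0.9 + 0.7 = 1.6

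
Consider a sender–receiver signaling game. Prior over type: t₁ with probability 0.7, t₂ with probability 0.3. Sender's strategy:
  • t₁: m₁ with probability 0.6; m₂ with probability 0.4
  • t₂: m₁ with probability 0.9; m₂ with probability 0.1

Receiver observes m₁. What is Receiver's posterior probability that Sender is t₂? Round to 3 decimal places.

0.391

Apply Bayes' rule using the sender's strategy as the likelihood.
P(m₁) = 0.7·0.6 + 0.3·0.9 = 0.69
P(t₂ | m₁) = (0.3·0.9) / 0.69 = 0.27 / 0.69 = 0.391304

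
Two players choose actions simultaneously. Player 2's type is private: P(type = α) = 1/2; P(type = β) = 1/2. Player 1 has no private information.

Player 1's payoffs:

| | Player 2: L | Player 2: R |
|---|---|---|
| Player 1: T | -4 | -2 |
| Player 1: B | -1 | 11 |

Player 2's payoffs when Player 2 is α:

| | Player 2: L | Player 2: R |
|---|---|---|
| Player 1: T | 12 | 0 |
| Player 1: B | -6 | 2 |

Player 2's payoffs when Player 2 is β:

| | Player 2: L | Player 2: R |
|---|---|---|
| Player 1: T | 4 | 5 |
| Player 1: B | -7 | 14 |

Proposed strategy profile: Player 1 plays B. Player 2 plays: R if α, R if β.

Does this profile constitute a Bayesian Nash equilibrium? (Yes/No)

Player 1 plays B: E[B] = 1/2·(11) + 1/2·(11) = 11; E[T] = -2. Best-responding. ✓
Player 2 (type α), facing B: L gives -6, R gives 2. Proposed R is best. ✓
Player 2 (type β), facing B: L gives -7, R gives 14. Proposed R is best. ✓

Yes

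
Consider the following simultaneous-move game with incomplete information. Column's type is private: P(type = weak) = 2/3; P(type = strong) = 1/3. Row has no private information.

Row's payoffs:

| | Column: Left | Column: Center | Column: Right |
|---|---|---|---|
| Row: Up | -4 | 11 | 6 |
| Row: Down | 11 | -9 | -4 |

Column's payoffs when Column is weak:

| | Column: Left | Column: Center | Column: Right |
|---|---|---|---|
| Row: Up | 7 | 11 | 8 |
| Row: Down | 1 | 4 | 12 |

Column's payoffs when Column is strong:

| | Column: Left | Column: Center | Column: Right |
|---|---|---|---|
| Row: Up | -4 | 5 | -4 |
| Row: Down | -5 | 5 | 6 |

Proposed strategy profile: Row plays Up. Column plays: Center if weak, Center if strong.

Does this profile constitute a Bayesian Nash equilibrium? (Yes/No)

Yes

Row plays Up: E[Up] = 2/3·(11) + 1/3·(11) = 11; E[Down] = -9. Best-responding. ✓
Column (type weak), facing Up: Left gives 7, Center gives 11, Right gives 8. Proposed Center is best. ✓
Column (type strong), facing Up: Left gives -4, Center gives 5, Right gives -4. Proposed Center is best. ✓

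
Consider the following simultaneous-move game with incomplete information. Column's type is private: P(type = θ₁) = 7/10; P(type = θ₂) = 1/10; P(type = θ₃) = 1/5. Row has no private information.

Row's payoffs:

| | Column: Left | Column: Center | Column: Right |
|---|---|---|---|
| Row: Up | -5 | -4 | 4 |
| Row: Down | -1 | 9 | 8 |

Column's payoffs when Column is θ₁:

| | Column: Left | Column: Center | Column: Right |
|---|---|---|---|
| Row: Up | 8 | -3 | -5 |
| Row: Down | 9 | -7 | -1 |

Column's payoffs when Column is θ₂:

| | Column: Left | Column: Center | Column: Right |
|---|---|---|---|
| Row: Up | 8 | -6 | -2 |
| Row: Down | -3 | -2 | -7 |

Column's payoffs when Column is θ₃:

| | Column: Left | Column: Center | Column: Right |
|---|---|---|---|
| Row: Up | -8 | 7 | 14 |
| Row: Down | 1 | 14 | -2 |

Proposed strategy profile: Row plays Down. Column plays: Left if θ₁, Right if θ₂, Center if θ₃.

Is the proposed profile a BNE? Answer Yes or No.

No

A profile is a BNE iff every type of every player is best-responding given beliefs about the other side.
Row plays Down: E[Down] = 7/10·(-1) + 1/10·(8) + 1/5·(9) = 19/10; E[Up] = -39/10. Best-responding. ✓
Column (type θ₁), facing Down: Left gives 9, Center gives -7, Right gives -1. Proposed Left is best. ✓
Column (type θ₂), facing Down: Left gives -3, Center gives -2, Right gives -7. Proposed Right is not best — profitable deviation exists. ✗
Column (type θ₃), facing Down: Left gives 1, Center gives 14, Right gives -2. Proposed Center is best. ✓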